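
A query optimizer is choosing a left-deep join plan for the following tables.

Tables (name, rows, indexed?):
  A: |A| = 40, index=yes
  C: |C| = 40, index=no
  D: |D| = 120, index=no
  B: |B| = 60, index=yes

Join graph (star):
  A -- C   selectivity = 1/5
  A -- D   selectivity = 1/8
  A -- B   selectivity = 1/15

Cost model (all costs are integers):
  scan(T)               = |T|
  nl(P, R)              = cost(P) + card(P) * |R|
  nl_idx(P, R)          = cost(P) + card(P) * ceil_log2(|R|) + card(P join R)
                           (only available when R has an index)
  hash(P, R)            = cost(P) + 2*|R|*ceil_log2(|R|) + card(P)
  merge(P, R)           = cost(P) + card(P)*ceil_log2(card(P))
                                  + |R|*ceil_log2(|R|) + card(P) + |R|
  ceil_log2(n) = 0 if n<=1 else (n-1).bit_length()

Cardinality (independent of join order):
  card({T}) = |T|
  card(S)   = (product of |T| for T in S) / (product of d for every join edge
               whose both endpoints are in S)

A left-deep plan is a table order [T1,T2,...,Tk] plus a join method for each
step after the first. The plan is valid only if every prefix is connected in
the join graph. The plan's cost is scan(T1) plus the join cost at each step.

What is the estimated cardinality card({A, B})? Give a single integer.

160

Tables in S: A(40), B(60)
Edges inside S: A-B(d=15)
numerator = 40 * 60 = 2400
denominator = 15 = 15
card(S) = 2400 / 15 = 160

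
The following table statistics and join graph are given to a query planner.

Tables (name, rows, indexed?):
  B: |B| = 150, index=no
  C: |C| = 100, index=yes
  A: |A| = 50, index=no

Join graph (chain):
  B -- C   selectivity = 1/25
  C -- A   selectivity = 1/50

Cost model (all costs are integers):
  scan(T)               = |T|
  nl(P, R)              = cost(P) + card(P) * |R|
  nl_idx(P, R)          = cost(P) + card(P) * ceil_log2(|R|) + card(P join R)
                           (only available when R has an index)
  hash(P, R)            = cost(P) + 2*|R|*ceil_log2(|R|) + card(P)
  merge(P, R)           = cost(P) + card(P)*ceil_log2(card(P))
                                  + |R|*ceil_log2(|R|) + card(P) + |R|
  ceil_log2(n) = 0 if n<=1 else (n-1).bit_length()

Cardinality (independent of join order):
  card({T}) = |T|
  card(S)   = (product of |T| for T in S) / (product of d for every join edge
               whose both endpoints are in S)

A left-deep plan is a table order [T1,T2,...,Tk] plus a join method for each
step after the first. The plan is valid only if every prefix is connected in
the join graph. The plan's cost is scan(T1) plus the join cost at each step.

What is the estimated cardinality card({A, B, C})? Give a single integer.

Tables in S: A(50), B(150), C(100)
Edges inside S: B-C(d=25), C-A(d=50)
numerator = 50 * 150 * 100 = 750000
denominator = 25 * 50 = 1250
card(S) = 750000 / 1250 = 600

600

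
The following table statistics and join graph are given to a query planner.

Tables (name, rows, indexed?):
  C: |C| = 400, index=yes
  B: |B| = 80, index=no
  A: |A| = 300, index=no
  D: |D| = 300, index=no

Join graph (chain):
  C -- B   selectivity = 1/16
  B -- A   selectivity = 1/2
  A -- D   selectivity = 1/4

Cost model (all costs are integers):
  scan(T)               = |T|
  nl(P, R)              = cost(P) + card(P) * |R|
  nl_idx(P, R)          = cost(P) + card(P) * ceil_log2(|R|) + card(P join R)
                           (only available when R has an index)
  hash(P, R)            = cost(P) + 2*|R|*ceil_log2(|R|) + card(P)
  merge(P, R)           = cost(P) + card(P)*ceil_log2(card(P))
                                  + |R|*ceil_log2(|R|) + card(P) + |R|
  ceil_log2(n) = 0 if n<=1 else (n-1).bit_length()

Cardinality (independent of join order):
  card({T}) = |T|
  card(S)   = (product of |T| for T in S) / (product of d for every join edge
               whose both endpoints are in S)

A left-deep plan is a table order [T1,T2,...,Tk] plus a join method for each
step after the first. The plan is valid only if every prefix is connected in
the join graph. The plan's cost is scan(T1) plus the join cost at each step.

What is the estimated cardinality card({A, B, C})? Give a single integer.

300000

Tables in S: A(300), B(80), C(400)
Edges inside S: C-B(d=16), B-A(d=2)
numerator = 300 * 80 * 400 = 9600000
denominator = 16 * 2 = 32
card(S) = 9600000 / 32 = 300000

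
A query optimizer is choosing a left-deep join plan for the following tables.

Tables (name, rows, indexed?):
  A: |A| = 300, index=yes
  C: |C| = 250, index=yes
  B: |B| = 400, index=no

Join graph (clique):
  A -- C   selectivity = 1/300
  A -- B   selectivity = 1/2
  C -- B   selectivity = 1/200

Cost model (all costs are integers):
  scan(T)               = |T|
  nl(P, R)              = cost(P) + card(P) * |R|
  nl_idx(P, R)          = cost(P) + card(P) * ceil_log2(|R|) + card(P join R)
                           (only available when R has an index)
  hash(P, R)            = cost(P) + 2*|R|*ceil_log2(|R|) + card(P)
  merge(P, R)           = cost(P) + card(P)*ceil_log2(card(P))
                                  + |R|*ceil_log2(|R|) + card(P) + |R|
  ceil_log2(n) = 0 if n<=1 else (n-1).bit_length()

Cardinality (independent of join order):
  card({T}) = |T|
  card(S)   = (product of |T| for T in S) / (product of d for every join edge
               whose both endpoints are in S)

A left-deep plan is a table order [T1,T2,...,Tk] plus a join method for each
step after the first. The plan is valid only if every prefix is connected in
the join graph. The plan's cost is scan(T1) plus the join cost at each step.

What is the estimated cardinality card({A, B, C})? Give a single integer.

250

Tables in S: A(300), B(400), C(250)
Edges inside S: A-C(d=300), A-B(d=2), C-B(d=200)
numerator = 300 * 400 * 250 = 30000000
denominator = 300 * 2 * 200 = 120000
card(S) = 30000000 / 120000 = 250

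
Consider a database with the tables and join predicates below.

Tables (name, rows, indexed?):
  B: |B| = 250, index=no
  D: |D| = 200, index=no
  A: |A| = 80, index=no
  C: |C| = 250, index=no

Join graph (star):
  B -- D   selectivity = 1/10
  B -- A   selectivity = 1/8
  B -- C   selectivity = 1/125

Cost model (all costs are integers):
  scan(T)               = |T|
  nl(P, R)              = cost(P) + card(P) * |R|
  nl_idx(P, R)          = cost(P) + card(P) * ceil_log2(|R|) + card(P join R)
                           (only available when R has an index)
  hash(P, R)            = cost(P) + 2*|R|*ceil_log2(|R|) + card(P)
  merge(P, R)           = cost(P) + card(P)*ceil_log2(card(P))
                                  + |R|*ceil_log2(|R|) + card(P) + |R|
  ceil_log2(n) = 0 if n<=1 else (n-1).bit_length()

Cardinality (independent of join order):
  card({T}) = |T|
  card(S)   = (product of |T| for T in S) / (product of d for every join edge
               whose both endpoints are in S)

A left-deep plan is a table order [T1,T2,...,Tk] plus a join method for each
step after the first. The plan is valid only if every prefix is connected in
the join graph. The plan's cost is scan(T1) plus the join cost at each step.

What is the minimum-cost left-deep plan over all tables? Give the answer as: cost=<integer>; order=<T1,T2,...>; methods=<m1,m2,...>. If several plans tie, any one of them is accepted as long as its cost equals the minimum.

cost=14320; order=B,C,A,D; methods=hash,hash,hash

Selinger DP (subsets sized 1..n):
  {B}: scan cost=250, card=250
  {D}: scan cost=200, card=200
  {A}: scan cost=80, card=80
  {C}: scan cost=250, card=250
  {BD}: card=5000; try (D,hash)→3700, (B,merge)→4250, (D,merge)→4300, (B,hash)→4400, (B,nl)→50200, (D,nl)→50250; best=3700 via (D,hash)
  {AB}: card=2500; try (A,hash)→1620, (B,merge)→2970, (A,merge)→3140, (B,hash)→4160, (B,nl)→20080, (A,nl)→20250; best=1620 via (A,hash)
  {BC}: card=500; try (C,hash)→4500, (B,hash)→4500, (C,merge)→4750, (B,merge)→4750, (C,nl)→62750, (B,nl)→62750; best=4500 via (C,hash)
  {ABD}: card=50000; try (D,hash)→7320, (A,hash)→9820, (D,merge)→35920, (A,merge)→74340, (A,nl)→403700, (D,nl)→501620; best=7320 via (D,hash)
  {BCD}: card=10000; try (D,hash)→8200, (D,merge)→11300, (C,hash)→12700, (C,merge)→75950, (D,nl)→104500, (C,nl)→1253700; best=8200 via (D,hash)
  {ABC}: card=5000; try (A,hash)→6120, (C,hash)→8120, (A,merge)→10140, (C,merge)→36370, (A,nl)→44500, (C,nl)→626620; best=6120 via (A,hash)
  {ABCD}: card=100000; try (D,hash)→14320, (A,hash)→19320, (C,hash)→61320, (D,merge)→77920, (A,merge)→158840, (A,nl)→808200 …(+3); best=14320 via (D,hash)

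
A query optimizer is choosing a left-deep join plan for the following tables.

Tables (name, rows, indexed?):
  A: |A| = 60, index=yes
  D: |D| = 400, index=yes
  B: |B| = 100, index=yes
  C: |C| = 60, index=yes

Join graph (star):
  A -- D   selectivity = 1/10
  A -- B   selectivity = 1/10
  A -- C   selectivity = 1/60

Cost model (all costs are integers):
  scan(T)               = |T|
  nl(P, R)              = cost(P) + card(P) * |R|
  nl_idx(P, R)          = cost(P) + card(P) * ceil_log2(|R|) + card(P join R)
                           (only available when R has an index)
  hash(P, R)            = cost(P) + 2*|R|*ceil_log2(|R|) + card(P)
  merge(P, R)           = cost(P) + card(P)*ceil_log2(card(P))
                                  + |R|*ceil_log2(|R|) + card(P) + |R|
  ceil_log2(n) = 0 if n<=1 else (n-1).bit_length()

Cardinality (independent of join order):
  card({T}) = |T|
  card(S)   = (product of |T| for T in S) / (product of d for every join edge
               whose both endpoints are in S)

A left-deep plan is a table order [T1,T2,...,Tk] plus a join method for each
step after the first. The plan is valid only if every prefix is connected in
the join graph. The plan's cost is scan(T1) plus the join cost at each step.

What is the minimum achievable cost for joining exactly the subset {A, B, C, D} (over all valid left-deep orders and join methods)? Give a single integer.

Selinger DP over subsets of {A,B,C,D}:
  {A}: scan cost=60, card=60
  {D}: scan cost=400, card=400
  {B}: scan cost=100, card=100
  {C}: scan cost=60, card=60
  {AD}: card=2400; try (A,hash)→1520, (D,nl_idx)→3000, (D,merge)→4480, (A,merge)→4820, (A,nl_idx)→5200, (D,hash)→7320 …(+2); best=1520 via (A,hash)
  {AB}: card=600; try (A,hash)→920, (B,nl_idx)→1080, (B,merge)→1280, (A,nl_idx)→1300, (A,merge)→1320, (B,hash)→1520 …(+2); best=920 via (A,hash)
  {AC}: card=60; try (C,nl_idx)→480, (A,nl_idx)→480, (C,hash)→840, (A,hash)→840, (C,merge)→900, (A,merge)→900 …(+2); best=480 via (C,nl_idx)
  {ABD}: card=24000; try (B,hash)→5320, (D,hash)→8720, (D,merge)→11520, (D,nl_idx)→30320, (B,merge)→33520, (B,nl_idx)→42320 …(+2); best=5320 via (B,hash)
  {ACD}: card=2400; try (D,nl_idx)→3420, (C,hash)→4640, (D,merge)→4900, (D,hash)→7740, (C,nl_idx)→18320, (D,nl)→24480 …(+2); best=3420 via (D,nl_idx)
  {ABC}: card=600; try (B,nl_idx)→1500, (B,merge)→1700, (B,hash)→1940, (C,hash)→2240, (C,nl_idx)→5120, (B,nl)→6480 …(+2); best=1500 via (B,nl_idx)
  {ABCD}: card=24000; try (B,hash)→7220, (D,hash)→9300, (D,merge)→12100, (C,hash)→30040, (D,nl_idx)→30900, (B,merge)→35420 …(+6); best=7220 via (B,hash)

7220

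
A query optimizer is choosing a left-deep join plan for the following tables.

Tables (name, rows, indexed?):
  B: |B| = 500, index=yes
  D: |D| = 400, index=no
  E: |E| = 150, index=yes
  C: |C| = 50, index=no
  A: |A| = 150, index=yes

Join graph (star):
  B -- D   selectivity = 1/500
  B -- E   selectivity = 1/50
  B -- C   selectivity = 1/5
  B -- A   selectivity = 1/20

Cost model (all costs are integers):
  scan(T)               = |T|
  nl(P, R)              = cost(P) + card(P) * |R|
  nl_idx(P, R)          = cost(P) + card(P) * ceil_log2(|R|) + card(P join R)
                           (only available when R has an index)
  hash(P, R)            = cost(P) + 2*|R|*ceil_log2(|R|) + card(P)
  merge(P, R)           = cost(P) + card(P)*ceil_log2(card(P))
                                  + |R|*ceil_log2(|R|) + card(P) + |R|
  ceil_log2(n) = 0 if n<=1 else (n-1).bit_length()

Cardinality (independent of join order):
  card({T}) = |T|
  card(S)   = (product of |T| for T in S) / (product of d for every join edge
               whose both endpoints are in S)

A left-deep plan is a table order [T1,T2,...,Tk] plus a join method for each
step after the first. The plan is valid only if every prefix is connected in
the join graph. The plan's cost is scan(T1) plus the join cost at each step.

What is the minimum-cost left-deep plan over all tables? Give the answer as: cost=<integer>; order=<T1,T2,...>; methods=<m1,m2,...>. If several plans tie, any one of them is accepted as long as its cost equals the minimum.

Selinger DP (subsets sized 1..n):
  {B}: scan cost=500, card=500
  {D}: scan cost=400, card=400
  {E}: scan cost=150, card=150
  {C}: scan cost=50, card=50
  {A}: scan cost=150, card=150
  {BD}: card=400; try (B,nl_idx)→4400, (D,hash)→8200, (B,merge)→9400, (D,merge)→9500, (B,hash)→9800, (B,nl)→200400 …(+1); best=4400 via (B,nl_idx)
  {BE}: card=1500; try (B,nl_idx)→3000, (E,hash)→3400, (E,nl_idx)→6000, (B,merge)→6500, (E,merge)→6850, (B,hash)→9300 …(+2); best=3000 via (B,nl_idx)
  {BC}: card=5000; try (C,hash)→1600, (B,merge)→5400, (B,nl_idx)→5500, (C,merge)→5850, (B,hash)→9100, (B,nl)→25050 …(+1); best=1600 via (C,hash)
  {AB}: card=3750; try (A,hash)→3400, (B,nl_idx)→5250, (B,merge)→6500, (A,merge)→6850, (A,nl_idx)→8250, (B,hash)→9300 …(+2); best=3400 via (A,hash)
  {BDE}: card=1200; try (E,hash)→7200, (E,nl_idx)→8800, (E,merge)→9750, (D,hash)→11700, (D,merge)→25000, (E,nl)→64400 …(+1); best=7200 via (E,hash)
  {BCD}: card=4000; try (C,hash)→5400, (C,merge)→8750, (D,hash)→13800, (C,nl)→24400, (D,merge)→75600, (D,nl)→2001600; best=5400 via (C,hash)
  {ABD}: card=3000; try (A,hash)→7200, (A,merge)→9750, (A,nl_idx)→10600, (D,hash)→14350, (D,merge)→56150, (A,nl)→64400 …(+1); best=7200 via (A,hash)
  {BCE}: card=15000; try (C,hash)→5100, (E,hash)→9000, (C,merge)→21350, (E,nl_idx)→56600, (E,merge)→72950, (C,nl)→78000 …(+1); best=5100 via (C,hash)
  {ABE}: card=11250; try (A,hash)→6900, (E,hash)→9550, (A,merge)→22350, (A,nl_idx)→26250, (E,nl_idx)→44650, (E,merge)→53500 …(+2); best=6900 via (A,hash)
  {ABC}: card=37500; try (C,hash)→7750, (A,hash)→9000, (C,merge)→52500, (A,merge)→72950, (A,nl_idx)→79100, (C,nl)→190900 …(+1); best=7750 via (C,hash)
  {BCDE}: card=12000; try (C,hash)→9000, (E,hash)→11800, (C,merge)→21950, (D,hash)→27300, (E,nl_idx)→49400, (E,merge)→58750 …(+4); best=9000 via (C,hash)
  {ABDE}: card=9000; try (A,hash)→10800, (E,hash)→12600, (A,merge)→22950, (D,hash)→25350, (A,nl_idx)→25800, (E,nl_idx)→40200 …(+5); best=10800 via (A,hash)
  {ABCD}: card=30000; try (C,hash)→10800, (A,hash)→11800, (C,merge)→46550, (D,hash)→52450, (A,merge)→58750, (A,nl_idx)→67400 …(+4); best=10800 via (C,hash)
  {ABCE}: card=112500; try (C,hash)→18750, (A,hash)→22500, (E,hash)→47650, (C,merge)→176000, (A,merge)→231450, (A,nl_idx)→237600 …(+5); best=18750 via (C,hash)
  {ABCDE}: card=90000; try (C,hash)→20400, (A,hash)→23400, (E,hash)→43200, (D,hash)→138450, (C,merge)→146150, (A,merge)→190350 …(+8); best=20400 via (C,hash)

cost=20400; order=D,B,E,A,C; methods=nl_idx,hash,hash,hash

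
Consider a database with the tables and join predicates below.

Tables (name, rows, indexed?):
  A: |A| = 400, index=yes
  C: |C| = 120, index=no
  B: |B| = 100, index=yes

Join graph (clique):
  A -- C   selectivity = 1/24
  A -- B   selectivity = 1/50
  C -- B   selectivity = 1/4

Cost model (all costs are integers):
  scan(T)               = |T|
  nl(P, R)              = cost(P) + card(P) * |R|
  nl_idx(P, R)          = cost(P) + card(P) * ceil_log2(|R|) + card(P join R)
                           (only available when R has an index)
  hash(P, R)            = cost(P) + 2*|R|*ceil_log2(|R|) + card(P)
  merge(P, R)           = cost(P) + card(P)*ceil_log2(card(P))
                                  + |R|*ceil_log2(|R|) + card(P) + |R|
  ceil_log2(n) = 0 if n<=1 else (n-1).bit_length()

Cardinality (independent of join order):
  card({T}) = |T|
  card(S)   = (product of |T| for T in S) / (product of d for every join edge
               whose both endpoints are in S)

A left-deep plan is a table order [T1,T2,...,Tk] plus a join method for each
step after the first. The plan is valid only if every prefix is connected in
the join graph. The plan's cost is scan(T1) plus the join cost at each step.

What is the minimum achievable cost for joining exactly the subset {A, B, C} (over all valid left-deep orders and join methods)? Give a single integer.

Selinger DP over subsets of {A,B,C}:
  {A}: scan cost=400, card=400
  {C}: scan cost=120, card=120
  {B}: scan cost=100, card=100
  {AC}: card=2000; try (C,hash)→2480, (A,nl_idx)→3200, (A,merge)→5080, (C,merge)→5360, (A,hash)→7440, (A,nl)→48120 …(+1); best=2480 via (C,hash)
  {AB}: card=800; try (A,nl_idx)→1800, (B,hash)→2200, (B,nl_idx)→4000, (A,merge)→4900, (B,merge)→5200, (A,hash)→7400 …(+2); best=1800 via (A,nl_idx)
  {BC}: card=3000; try (B,hash)→1640, (C,merge)→1860, (C,hash)→1880, (B,merge)→1880, (B,nl_idx)→3960, (C,nl)→12100 …(+1); best=1640 via (B,hash)
  {ABC}: card=1000; try (C,hash)→4280, (B,hash)→5880, (C,merge)→11560, (A,hash)→11840, (B,nl_idx)→17480, (B,merge)→27280 …(+5); best=4280 via (C,hash)

4280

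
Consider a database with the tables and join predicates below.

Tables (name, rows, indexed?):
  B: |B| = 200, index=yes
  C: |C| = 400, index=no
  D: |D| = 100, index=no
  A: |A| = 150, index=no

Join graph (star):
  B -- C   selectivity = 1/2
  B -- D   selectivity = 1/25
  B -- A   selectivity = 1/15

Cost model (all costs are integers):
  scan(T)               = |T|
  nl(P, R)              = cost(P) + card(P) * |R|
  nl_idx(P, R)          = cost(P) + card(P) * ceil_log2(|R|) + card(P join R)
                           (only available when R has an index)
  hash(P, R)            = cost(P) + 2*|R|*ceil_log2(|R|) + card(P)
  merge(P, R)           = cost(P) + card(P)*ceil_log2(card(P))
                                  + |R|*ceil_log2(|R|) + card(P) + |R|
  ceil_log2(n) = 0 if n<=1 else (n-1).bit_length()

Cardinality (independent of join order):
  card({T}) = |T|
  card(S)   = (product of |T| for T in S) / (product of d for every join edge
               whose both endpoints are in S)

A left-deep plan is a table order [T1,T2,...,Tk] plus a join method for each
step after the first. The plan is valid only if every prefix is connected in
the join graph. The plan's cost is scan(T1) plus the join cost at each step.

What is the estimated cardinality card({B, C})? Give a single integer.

Tables in S: B(200), C(400)
Edges inside S: B-C(d=2)
numerator = 200 * 400 = 80000
denominator = 2 = 2
card(S) = 80000 / 2 = 40000

40000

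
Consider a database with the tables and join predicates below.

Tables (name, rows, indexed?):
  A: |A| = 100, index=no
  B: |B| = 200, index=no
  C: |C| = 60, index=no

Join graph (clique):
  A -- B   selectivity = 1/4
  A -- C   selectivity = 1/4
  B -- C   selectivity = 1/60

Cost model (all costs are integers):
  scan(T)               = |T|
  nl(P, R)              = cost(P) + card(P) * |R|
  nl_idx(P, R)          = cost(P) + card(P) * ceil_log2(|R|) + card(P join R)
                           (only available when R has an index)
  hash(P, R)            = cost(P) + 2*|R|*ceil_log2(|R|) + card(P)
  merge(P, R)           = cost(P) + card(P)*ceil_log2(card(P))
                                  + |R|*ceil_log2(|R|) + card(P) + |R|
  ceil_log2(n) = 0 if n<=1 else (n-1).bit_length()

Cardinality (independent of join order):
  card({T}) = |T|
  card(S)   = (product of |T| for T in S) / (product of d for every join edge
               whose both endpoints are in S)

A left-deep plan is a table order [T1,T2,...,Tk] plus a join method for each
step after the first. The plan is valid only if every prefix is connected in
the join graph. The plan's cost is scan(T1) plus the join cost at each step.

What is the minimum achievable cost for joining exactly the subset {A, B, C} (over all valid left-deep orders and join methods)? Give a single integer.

Selinger DP over subsets of {A,B,C}:
  {A}: scan cost=100, card=100
  {B}: scan cost=200, card=200
  {C}: scan cost=60, card=60
  {AB}: card=5000; try (A,hash)→1800, (B,merge)→2700, (A,merge)→2800, (B,hash)→3400, (B,nl)→20100, (A,nl)→20200; best=1800 via (A,hash)
  {AC}: card=1500; try (C,hash)→920, (A,merge)→1280, (C,merge)→1320, (A,hash)→1520, (A,nl)→6060, (C,nl)→6100; best=920 via (C,hash)
  {BC}: card=200; try (C,hash)→1120, (B,merge)→2280, (C,merge)→2420, (B,hash)→3320, (B,nl)→12060, (C,nl)→12200; best=1120 via (C,hash)
  {ABC}: card=1250; try (A,hash)→2720, (A,merge)→3720, (B,hash)→5620, (C,hash)→7520, (B,merge)→20720, (A,nl)→21120 …(+3); best=2720 via (A,hash)

2720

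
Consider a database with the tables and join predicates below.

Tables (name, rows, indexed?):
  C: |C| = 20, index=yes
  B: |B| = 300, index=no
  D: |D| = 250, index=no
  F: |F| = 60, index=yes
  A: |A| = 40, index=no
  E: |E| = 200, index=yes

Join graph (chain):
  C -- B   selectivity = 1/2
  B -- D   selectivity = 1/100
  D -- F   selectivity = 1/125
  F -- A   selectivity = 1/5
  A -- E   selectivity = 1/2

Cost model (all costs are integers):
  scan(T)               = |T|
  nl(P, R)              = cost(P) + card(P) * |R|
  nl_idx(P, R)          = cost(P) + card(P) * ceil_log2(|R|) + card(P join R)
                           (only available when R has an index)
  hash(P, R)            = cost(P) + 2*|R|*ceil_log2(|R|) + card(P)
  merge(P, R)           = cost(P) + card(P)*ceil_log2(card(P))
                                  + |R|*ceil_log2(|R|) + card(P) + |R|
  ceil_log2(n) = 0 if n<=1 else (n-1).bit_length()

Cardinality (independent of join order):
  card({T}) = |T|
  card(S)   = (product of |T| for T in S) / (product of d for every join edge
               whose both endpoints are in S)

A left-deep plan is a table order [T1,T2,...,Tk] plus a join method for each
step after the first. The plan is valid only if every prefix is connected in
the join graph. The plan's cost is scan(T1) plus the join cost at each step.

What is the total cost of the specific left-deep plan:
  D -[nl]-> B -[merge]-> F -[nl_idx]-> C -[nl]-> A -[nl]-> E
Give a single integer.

step 1: scan D: cost=250, card=250
step 2: join B via nl
    card(P join B) = 250*300/(100) = 750
    cost = 250 + 250*300 = 75250
step 3: join F via merge
    card(P join F) = 750*60/(125) = 360
    cost = 75250 + 750*10 + 60*6 + 750 + 60 = 83920
step 4: join C via nl_idx
    card(P join C) = 360*20/(2) = 3600
    cost = 83920 + 360*5 + 3600 = 89320
step 5: join A via nl
    card(P join A) = 3600*40/(5) = 28800
    cost = 89320 + 3600*40 = 233320
step 6: join E via nl
    card(P join E) = 28800*200/(2) = 2880000
    cost = 233320 + 28800*200 = 5993320

5993320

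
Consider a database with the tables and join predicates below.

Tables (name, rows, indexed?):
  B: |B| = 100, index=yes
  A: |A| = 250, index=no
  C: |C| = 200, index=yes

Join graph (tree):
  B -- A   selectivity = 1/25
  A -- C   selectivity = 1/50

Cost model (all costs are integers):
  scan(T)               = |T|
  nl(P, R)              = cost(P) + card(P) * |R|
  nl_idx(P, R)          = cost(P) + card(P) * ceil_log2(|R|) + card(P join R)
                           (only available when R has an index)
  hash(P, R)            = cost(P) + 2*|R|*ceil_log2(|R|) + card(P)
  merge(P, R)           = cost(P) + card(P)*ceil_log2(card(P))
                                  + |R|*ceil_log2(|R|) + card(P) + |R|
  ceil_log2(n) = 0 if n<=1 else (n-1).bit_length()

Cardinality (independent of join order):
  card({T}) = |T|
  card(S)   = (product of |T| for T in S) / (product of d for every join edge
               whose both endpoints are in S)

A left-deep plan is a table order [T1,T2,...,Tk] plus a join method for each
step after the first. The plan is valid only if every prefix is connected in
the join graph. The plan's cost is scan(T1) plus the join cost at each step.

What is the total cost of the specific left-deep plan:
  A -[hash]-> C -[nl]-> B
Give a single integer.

103700

step 1: scan A: cost=250, card=250
step 2: join C via hash
    card(P join C) = 250*200/(50) = 1000
    cost = 250 + 2*200*8 + 250 = 3700
step 3: join B via nl
    card(P join B) = 1000*100/(25) = 4000
    cost = 3700 + 1000*100 = 103700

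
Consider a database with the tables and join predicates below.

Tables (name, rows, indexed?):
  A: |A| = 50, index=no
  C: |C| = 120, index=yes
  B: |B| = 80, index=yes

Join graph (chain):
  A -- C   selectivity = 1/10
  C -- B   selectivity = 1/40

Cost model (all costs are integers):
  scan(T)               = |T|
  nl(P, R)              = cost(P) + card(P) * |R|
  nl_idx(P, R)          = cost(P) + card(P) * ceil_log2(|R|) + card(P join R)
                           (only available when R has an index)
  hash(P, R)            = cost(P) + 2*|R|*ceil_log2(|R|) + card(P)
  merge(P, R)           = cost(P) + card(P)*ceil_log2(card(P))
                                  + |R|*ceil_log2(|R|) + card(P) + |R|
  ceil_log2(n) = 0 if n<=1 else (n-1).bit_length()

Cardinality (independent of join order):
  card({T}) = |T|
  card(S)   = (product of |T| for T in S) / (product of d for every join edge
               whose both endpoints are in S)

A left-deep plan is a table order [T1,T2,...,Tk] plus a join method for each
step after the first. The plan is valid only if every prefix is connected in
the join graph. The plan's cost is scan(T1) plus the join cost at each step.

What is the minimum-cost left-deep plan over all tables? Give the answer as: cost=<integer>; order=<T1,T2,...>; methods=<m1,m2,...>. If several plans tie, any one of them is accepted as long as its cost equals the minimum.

Selinger DP (subsets sized 1..n):
  {A}: scan cost=50, card=50
  {C}: scan cost=120, card=120
  {B}: scan cost=80, card=80
  {AC}: card=600; try (A,hash)→840, (C,nl_idx)→1000, (C,merge)→1360, (A,merge)→1430, (C,hash)→1780, (C,nl)→6050 …(+1); best=840 via (A,hash)
  {BC}: card=240; try (C,nl_idx)→880, (B,nl_idx)→1200, (B,hash)→1360, (C,merge)→1680, (B,merge)→1720, (C,hash)→1840 …(+2); best=880 via (C,nl_idx)
  {ABC}: card=1200; try (A,hash)→1720, (B,hash)→2560, (A,merge)→3390, (B,nl_idx)→6240, (B,merge)→8080, (A,nl)→12880 …(+1); best=1720 via (A,hash)

cost=1720; order=B,C,A; methods=nl_idx,hash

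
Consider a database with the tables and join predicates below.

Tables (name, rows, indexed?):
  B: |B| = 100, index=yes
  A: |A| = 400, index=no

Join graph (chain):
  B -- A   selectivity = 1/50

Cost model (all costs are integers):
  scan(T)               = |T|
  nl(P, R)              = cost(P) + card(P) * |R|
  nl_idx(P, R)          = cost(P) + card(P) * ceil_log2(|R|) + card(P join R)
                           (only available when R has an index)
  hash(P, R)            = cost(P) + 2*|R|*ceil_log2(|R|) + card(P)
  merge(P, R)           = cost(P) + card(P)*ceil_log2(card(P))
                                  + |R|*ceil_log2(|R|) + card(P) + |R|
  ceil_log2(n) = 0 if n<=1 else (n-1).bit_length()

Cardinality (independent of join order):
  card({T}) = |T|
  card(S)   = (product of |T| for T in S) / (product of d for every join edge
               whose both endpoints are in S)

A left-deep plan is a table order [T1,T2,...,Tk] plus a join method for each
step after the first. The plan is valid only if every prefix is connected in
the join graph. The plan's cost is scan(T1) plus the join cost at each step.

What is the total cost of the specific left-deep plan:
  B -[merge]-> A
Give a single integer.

4900

step 1: scan B: cost=100, card=100
step 2: join A via merge
    card(P join A) = 100*400/(50) = 800
    cost = 100 + 100*7 + 400*9 + 100 + 400 = 4900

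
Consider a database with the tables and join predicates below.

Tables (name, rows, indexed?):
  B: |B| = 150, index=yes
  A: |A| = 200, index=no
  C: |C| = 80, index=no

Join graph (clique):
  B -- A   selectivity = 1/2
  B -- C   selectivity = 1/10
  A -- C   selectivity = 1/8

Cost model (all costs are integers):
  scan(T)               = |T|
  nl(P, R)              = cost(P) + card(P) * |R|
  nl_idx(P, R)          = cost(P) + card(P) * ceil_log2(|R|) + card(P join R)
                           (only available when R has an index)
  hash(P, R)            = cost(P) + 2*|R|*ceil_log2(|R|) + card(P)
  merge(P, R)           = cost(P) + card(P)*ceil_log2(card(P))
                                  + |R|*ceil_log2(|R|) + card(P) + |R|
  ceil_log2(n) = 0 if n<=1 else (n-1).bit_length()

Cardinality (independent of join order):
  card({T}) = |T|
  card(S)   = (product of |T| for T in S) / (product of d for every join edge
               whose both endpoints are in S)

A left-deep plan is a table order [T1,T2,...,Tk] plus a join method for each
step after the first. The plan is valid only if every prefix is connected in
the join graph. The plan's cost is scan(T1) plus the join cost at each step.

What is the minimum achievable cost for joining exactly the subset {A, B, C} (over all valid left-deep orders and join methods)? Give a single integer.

Selinger DP over subsets of {A,B,C}:
  {B}: scan cost=150, card=150
  {A}: scan cost=200, card=200
  {C}: scan cost=80, card=80
  {AB}: card=15000; try (B,hash)→2800, (A,merge)→3300, (B,merge)→3350, (A,hash)→3500, (B,nl_idx)→16800, (A,nl)→30150 …(+1); best=2800 via (B,hash)
  {BC}: card=1200; try (C,hash)→1420, (B,nl_idx)→1920, (B,merge)→2070, (C,merge)→2140, (B,hash)→2560, (B,nl)→12080 …(+1); best=1420 via (C,hash)
  {AC}: card=2000; try (C,hash)→1520, (A,merge)→2520, (C,merge)→2640, (A,hash)→3360, (A,nl)→16080, (C,nl)→16200; best=1520 via (C,hash)
  {ABC}: card=15000; try (A,hash)→5820, (B,hash)→5920, (A,merge)→17620, (C,hash)→18920, (B,merge)→26870, (B,nl_idx)→32520 …(+4); best=5820 via (A,hash)

5820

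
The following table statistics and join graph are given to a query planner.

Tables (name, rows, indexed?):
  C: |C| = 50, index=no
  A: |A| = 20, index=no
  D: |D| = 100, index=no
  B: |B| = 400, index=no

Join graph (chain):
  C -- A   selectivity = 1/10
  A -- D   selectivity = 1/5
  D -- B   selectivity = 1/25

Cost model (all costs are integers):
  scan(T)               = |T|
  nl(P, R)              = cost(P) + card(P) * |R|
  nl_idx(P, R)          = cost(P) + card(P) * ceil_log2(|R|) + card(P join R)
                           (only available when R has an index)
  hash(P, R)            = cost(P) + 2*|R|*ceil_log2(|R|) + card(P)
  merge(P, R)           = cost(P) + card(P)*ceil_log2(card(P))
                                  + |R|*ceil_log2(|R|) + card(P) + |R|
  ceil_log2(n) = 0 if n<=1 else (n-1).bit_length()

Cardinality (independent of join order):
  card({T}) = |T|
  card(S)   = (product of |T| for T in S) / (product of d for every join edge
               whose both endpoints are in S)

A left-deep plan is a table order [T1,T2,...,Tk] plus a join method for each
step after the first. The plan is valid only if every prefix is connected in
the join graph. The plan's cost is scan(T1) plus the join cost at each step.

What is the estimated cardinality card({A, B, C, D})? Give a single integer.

32000

Tables in S: A(20), B(400), C(50), D(100)
Edges inside S: C-A(d=10), A-D(d=5), D-B(d=25)
numerator = 20 * 400 * 50 * 100 = 40000000
denominator = 10 * 5 * 25 = 1250
card(S) = 40000000 / 1250 = 32000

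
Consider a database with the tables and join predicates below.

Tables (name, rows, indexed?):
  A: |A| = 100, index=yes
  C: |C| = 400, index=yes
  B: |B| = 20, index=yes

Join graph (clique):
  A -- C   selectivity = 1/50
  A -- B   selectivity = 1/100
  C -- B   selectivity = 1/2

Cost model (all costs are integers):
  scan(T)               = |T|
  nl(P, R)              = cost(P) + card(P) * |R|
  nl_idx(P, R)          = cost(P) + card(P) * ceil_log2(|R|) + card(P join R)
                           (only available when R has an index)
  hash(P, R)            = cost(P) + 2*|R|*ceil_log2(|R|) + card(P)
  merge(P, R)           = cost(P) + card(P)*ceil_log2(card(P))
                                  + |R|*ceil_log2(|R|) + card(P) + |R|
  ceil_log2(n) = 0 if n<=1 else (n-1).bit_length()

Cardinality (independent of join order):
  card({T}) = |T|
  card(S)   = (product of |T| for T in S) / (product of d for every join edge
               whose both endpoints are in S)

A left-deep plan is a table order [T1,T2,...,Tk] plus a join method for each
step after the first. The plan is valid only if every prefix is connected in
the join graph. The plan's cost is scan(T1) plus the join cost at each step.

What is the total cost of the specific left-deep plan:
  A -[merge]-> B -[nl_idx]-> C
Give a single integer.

step 1: scan A: cost=100, card=100
step 2: join B via merge
    card(P join B) = 100*20/(100) = 20
    cost = 100 + 100*7 + 20*5 + 100 + 20 = 1020
step 3: join C via nl_idx
    card(P join C) = 20*400/(50*2) = 80
    cost = 1020 + 20*9 + 80 = 1280

1280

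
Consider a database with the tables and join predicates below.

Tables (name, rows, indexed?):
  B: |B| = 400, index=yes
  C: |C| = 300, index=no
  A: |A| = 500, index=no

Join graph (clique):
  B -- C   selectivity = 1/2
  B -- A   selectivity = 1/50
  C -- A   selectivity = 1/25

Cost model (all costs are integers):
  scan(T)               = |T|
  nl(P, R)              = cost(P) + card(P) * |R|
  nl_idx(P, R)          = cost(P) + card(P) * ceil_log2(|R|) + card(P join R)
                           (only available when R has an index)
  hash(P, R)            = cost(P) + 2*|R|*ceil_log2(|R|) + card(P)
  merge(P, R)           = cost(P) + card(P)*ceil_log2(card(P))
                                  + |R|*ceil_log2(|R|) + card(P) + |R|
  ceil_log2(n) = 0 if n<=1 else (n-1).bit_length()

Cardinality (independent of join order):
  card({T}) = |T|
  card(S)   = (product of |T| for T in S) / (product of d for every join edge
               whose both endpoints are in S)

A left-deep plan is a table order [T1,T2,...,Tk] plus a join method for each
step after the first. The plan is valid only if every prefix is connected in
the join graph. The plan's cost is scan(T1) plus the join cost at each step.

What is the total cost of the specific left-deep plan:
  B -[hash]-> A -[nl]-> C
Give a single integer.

1209800

step 1: scan B: cost=400, card=400
step 2: join A via hash
    card(P join A) = 400*500/(50) = 4000
    cost = 400 + 2*500*9 + 400 = 9800
step 3: join C via nl
    card(P join C) = 4000*300/(2*25) = 24000
    cost = 9800 + 4000*300 = 1209800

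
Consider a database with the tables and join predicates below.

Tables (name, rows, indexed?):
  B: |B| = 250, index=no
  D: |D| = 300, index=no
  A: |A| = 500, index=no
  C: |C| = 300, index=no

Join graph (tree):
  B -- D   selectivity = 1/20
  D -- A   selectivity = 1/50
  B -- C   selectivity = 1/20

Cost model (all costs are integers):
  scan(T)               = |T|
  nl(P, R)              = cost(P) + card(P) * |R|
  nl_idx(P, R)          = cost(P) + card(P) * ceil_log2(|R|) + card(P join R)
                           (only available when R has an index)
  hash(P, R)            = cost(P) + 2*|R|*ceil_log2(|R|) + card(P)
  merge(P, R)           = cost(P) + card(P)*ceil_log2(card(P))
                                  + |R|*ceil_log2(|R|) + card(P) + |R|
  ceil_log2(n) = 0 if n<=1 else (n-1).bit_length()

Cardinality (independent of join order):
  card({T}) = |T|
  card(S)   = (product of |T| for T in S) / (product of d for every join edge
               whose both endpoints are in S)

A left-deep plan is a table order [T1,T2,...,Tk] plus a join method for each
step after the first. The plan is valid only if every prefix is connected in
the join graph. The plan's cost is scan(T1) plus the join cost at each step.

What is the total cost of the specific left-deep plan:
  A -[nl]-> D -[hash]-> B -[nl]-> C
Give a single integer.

step 1: scan A: cost=500, card=500
step 2: join D via nl
    card(P join D) = 500*300/(50) = 3000
    cost = 500 + 500*300 = 150500
step 3: join B via hash
    card(P join B) = 3000*250/(20) = 37500
    cost = 150500 + 2*250*8 + 3000 = 157500
step 4: join C via nl
    card(P join C) = 37500*300/(20) = 562500
    cost = 157500 + 37500*300 = 11407500

11407500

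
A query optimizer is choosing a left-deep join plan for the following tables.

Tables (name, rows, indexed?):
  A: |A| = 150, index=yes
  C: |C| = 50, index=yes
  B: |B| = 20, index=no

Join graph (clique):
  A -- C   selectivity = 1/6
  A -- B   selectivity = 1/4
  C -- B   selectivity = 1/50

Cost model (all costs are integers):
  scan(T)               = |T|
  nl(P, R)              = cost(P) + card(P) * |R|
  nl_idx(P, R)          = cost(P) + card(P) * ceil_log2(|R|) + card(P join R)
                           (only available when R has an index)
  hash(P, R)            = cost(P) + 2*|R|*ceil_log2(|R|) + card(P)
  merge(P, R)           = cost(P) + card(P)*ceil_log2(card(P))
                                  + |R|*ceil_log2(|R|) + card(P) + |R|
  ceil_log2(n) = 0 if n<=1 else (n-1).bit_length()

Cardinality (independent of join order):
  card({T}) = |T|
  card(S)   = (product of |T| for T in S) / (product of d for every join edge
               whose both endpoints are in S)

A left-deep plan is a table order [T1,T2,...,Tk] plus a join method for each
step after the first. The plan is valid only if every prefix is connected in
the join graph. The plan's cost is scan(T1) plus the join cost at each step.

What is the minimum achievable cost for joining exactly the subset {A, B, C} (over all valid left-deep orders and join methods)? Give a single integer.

Selinger DP over subsets of {A,B,C}:
  {A}: scan cost=150, card=150
  {C}: scan cost=50, card=50
  {B}: scan cost=20, card=20
  {AC}: card=1250; try (C,hash)→900, (A,nl_idx)→1700, (A,merge)→1750, (C,merge)→1850, (C,nl_idx)→2300, (A,hash)→2500 …(+2); best=900 via (C,hash)
  {AB}: card=750; try (B,hash)→500, (A,nl_idx)→930, (A,merge)→1490, (B,merge)→1620, (A,hash)→2440, (A,nl)→3020 …(+1); best=500 via (B,hash)
  {BC}: card=20; try (C,nl_idx)→160, (B,hash)→300, (C,merge)→490, (B,merge)→520, (C,hash)→640, (C,nl)→1020 …(+1); best=160 via (C,nl_idx)
  {ABC}: card=125; try (A,nl_idx)→445, (A,merge)→1630, (C,hash)→1850, (B,hash)→2350, (A,hash)→2580, (A,nl)→3160 …(+5); best=445 via (A,nl_idx)

445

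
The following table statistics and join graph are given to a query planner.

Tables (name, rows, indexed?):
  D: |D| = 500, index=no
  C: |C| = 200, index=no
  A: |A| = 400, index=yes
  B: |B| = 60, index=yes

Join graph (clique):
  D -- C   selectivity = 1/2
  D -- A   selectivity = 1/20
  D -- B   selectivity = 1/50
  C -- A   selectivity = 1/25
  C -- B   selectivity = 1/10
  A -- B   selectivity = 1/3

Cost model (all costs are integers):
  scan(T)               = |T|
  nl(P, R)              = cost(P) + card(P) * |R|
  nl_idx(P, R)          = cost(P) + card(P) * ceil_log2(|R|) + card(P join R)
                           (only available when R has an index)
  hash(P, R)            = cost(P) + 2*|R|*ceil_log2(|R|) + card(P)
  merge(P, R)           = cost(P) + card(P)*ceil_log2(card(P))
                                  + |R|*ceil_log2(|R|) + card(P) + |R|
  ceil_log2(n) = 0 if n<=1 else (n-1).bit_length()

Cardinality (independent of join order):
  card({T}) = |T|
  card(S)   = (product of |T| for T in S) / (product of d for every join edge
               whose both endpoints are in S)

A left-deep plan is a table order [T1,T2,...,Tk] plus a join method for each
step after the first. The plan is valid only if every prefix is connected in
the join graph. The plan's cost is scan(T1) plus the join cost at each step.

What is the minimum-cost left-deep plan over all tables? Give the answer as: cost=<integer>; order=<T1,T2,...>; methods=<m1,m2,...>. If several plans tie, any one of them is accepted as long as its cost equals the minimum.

Selinger DP (subsets sized 1..n):
  {D}: scan cost=500, card=500
  {C}: scan cost=200, card=200
  {A}: scan cost=400, card=400
  {B}: scan cost=60, card=60
  {CD}: card=50000; try (C,hash)→4200, (D,merge)→7000, (C,merge)→7300, (D,hash)→9400, (D,nl)→100200, (C,nl)→100500; best=4200 via (C,hash)
  {AD}: card=10000; try (A,hash)→8200, (D,merge)→9400, (A,merge)→9500, (D,hash)→9800, (A,nl_idx)→15000, (D,nl)→200400 …(+1); best=8200 via (A,hash)
  {BD}: card=600; try (B,hash)→1720, (B,nl_idx)→4100, (D,merge)→5480, (B,merge)→5920, (D,hash)→9120, (D,nl)→30060 …(+1); best=1720 via (B,hash)
  {AC}: card=3200; try (C,hash)→4000, (A,nl_idx)→5200, (A,merge)→6000, (C,merge)→6200, (A,hash)→7600, (A,nl)→80200 …(+1); best=4000 via (C,hash)
  {BC}: card=1200; try (B,hash)→1120, (C,merge)→2280, (B,merge)→2420, (B,nl_idx)→2600, (C,hash)→3320, (C,nl)→12060 …(+1); best=1120 via (B,hash)
  {AB}: card=8000; try (B,hash)→1520, (A,merge)→4480, (B,merge)→4820, (A,hash)→7320, (A,nl_idx)→8600, (B,nl_idx)→10800 …(+2); best=1520 via (B,hash)
  {ACD}: card=40000; try (D,hash)→16200, (C,hash)→21400, (D,merge)→50600, (A,hash)→61400, (C,merge)→160000, (A,nl_idx)→494200 …(+4); best=16200 via (D,hash)
  {BCD}: card=6000; try (C,hash)→5520, (C,merge)→10120, (D,hash)→11320, (D,merge)→20520, (B,hash)→54920, (C,nl)→121720 …(+4); best=5520 via (C,hash)
  {ABD}: card=4000; try (A,hash)→9520, (A,nl_idx)→11120, (A,merge)→12320, (D,hash)→18520, (B,hash)→18920, (B,nl_idx)→72200 …(+5); best=9520 via (A,hash)
  {ABC}: card=6400; try (B,hash)→7920, (A,hash)→9520, (C,hash)→12720, (A,nl_idx)→18320, (A,merge)→19520, (B,nl_idx)→29600 …(+5); best=7920 via (B,hash)
  {ABCD}: card=1600; try (C,hash)→16720, (A,hash)→18720, (D,hash)→23320, (B,hash)→56920, (A,nl_idx)→61120, (C,merge)→63320 …(+8); best=16720 via (C,hash)

cost=16720; order=D,B,A,C; methods=hash,hash,hash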